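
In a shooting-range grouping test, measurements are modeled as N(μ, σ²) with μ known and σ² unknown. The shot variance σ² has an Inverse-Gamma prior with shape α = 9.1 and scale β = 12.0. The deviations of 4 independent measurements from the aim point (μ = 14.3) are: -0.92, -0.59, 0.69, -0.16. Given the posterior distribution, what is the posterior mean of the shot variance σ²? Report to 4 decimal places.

1.2721

With known mean μ and an Inverse-Gamma(α, β) prior on σ², the Normal likelihood is conjugate: posterior is Inv-Gamma(α + n/2, β + Σ(xᵢ−μ)²/2).
Σ(xᵢ−μ)² = (-0.92)² + (-0.59)² + (0.69)² + (-0.16)² = 1.6962.
Posterior: Inv-Gamma(9.1 + 4/2, 12.0 + 1.6962/2) = Inv-Gamma(11.10, 12.84810).
E[σ²|data] = β/(α−1) = 12.84810/10.10 = 1.2721.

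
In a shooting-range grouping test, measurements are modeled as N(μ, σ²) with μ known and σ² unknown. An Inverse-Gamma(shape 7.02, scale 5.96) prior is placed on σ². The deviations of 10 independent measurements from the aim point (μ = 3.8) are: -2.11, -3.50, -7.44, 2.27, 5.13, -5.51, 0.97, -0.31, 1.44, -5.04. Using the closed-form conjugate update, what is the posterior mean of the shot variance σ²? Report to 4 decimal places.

With known mean μ and an Inverse-Gamma(α, β) prior on σ², the Normal likelihood is conjugate: posterior is Inv-Gamma(α + n/2, β + Σ(xᵢ−μ)²/2).
Σ(xᵢ−μ)² = (-2.11)² + (-3.50)² + (-7.44)² + (2.27)² + (5.13)² + (-5.51)² + (0.97)² + (-0.31)² + (1.44)² + (-5.04)² = 162.3978.
Posterior: Inv-Gamma(7.02 + 10/2, 5.96 + 162.3978/2) = Inv-Gamma(12.02, 87.15890).
E[σ²|data] = β/(α−1) = 87.15890/11.02 = 7.9092.

7.9092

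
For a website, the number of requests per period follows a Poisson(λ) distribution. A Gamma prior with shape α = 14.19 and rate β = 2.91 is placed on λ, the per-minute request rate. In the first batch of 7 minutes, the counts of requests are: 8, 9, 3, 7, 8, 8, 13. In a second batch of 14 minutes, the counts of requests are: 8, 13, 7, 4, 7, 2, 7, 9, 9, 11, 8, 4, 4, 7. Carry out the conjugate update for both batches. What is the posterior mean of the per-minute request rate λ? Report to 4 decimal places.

7.1179

With a Gamma(shape α, rate β) prior, the Poisson likelihood is conjugate: the posterior is Gamma(α + ΣXᵢ, β + n).
Batch 1: sum of counts S = 56 over n = 7 minutes.
After batch 1: Gamma(α+S, β+n) = Gamma(14.19+56, 2.91+7) = Gamma(70.19, 9.91).
Batch 2: sum of counts S = 100 over n = 14 minutes.
After batch 2: Gamma(α+S, β+n) = Gamma(70.19+100, 9.91+14) = Gamma(170.19, 23.91).
Posterior mean = α/β = 170.19/23.91 = 7.1179.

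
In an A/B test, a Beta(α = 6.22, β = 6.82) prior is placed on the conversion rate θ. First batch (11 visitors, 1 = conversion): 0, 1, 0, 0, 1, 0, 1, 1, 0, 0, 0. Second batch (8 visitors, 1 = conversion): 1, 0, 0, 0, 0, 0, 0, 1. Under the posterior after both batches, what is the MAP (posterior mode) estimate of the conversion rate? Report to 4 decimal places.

The Beta prior is conjugate to a Binomial/Bernoulli likelihood; the update adds successes to α and failures to β.
After batch 1: Beta(6.22+4, 6.82+7) = Beta(10.22, 13.82).
After batch 2: Beta(10.22+2, 13.82+6) = Beta(12.22, 19.82).
Mode of Beta(a,b) for a,b>1 is (a−1)/(a+b−2) = 11.22/30.04 = 0.3735.

0.3735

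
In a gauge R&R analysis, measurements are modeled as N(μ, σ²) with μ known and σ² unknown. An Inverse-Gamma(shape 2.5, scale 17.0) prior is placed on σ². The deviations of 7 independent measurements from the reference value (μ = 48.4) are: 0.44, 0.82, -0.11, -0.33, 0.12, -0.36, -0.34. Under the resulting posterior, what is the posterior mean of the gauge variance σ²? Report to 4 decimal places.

3.5247

With known mean μ and an Inverse-Gamma(α, β) prior on σ², the Normal likelihood is conjugate: posterior is Inv-Gamma(α + n/2, β + Σ(xᵢ−μ)²/2).
Σ(xᵢ−μ)² = (0.44)² + (0.82)² + (-0.11)² + (-0.33)² + (0.12)² + (-0.36)² + (-0.34)² = 1.2466.
Posterior: Inv-Gamma(2.5 + 7/2, 17.0 + 1.2466/2) = Inv-Gamma(6.00, 17.62330).
E[σ²|data] = β/(α−1) = 17.62330/5.00 = 3.5247.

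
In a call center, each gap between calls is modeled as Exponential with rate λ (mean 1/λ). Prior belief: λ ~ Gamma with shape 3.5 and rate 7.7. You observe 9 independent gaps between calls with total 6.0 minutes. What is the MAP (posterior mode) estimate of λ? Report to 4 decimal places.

With a Gamma(shape α, rate β) prior on the exponential rate λ, the posterior after n observations with total T = Σxᵢ is Gamma(α+n, β+T).
Posterior: Gamma(3.5+9, 7.7+6.0) = Gamma(12.5, 13.7).
Mode = (α−1)/β = 0.8394.

0.8394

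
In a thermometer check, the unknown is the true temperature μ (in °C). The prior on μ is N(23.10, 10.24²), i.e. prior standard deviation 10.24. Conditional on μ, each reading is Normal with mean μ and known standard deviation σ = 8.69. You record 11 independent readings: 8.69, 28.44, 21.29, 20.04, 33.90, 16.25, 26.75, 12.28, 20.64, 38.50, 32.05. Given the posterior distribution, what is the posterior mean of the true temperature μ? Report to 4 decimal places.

23.5036

For Normal data with known variance σ², a Normal(μ₀, σ₀²) prior on μ is conjugate. Posterior precision = 1/σ₀² + n/σ²; posterior mean is the precision-weighted average of μ₀ and x̄.
Σxᵢ = 8.69 + 28.44 + 21.29 + 20.04 + 33.90 + 16.25 + 26.75 + 12.28 + 20.64 + 38.50 + 32.05 = 258.83, so n·x̄ = 258.83.
σ₀² = 10.24² = 104.8576, σ² = 8.69² = 75.5161; σ² + n·σ₀² = 75.5161 + 11·104.8576 = 1228.9497.
Posterior mean = (μ₀/σ₀² + n·x̄/σ²)/(1/σ₀² + n/σ²) = (σ²·μ₀ + σ₀²·n·x̄)/(σ² + n·σ₀²) = (75.5161·23.10 + 104.8576·258.83)/1228.9497 = 28884.714518/1228.9497 = 23.5036.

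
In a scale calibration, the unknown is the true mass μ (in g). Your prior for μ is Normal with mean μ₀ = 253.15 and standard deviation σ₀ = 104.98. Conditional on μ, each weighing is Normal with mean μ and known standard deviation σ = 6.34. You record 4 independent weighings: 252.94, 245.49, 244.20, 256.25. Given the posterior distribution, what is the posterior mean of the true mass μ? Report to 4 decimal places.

For Normal data with known variance σ², a Normal(μ₀, σ₀²) prior on μ is conjugate. Posterior precision = 1/σ₀² + n/σ²; posterior mean is the precision-weighted average of μ₀ and x̄.
Σxᵢ = 252.94 + 245.49 + 244.20 + 256.25 = 998.88, so n·x̄ = 998.88.
σ₀² = 104.98² = 11020.8004, σ² = 6.34² = 40.1956; σ² + n·σ₀² = 40.1956 + 4·11020.8004 = 44123.3972.
Posterior mean = (μ₀/σ₀² + n·x̄/σ²)/(1/σ₀² + n/σ²) = (σ²·μ₀ + σ₀²·n·x̄)/(σ² + n·σ₀²) = (40.1956·253.15 + 11020.8004·998.88)/44123.3972 = 11018632.619692/44123.3972 = 249.7231.

249.7231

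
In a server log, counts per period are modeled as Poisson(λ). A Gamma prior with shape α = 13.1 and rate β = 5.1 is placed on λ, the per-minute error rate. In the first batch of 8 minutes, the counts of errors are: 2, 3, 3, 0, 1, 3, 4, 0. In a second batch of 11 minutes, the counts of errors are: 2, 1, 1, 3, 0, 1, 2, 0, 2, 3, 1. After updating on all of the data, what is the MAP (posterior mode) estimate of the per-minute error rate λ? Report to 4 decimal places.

1.8299

With a Gamma(shape α, rate β) prior, the Poisson likelihood is conjugate: the posterior is Gamma(α + ΣXᵢ, β + n).
Batch 1: sum of counts S = 16 over n = 8 minutes.
After batch 1: Gamma(α+S, β+n) = Gamma(13.1+16, 5.1+8) = Gamma(29.1, 13.1).
Batch 2: sum of counts S = 16 over n = 11 minutes.
After batch 2: Gamma(α+S, β+n) = Gamma(29.1+16, 13.1+11) = Gamma(45.1, 24.1).
Mode of Gamma(α,β) for α≥1 is (α−1)/β = 44.1/24.1 = 1.8299.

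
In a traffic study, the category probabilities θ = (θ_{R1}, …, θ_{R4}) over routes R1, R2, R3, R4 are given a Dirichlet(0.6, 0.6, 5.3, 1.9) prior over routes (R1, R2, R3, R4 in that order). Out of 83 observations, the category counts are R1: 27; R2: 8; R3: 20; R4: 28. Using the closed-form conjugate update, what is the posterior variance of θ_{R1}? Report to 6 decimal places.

The Dirichlet prior is conjugate to the Multinomial likelihood: each posterior αⱼ = prior αⱼ + observed count nⱼ.
Posterior concentration: (27.6, 8.6, 25.3, 29.9), total = 91.4.
Var[θ_j] = α_j(Σα−α_j)/((Σα)²(Σα+1)) = 27.6·63.8/(91.4²·92.4) = 0.002281.

0.002281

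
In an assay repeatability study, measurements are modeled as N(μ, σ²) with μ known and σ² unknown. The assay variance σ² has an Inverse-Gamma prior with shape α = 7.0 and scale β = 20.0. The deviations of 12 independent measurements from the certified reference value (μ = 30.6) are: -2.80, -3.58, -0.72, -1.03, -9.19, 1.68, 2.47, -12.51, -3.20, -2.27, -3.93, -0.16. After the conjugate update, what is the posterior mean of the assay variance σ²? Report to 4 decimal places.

With known mean μ and an Inverse-Gamma(α, β) prior on σ², the Normal likelihood is conjugate: posterior is Inv-Gamma(α + n/2, β + Σ(xᵢ−μ)²/2).
Σ(xᵢ−μ)² = (-2.80)² + (-3.58)² + (-0.72)² + (-1.03)² + (-9.19)² + (1.68)² + (2.47)² + (-12.51)² + (-3.20)² + (-2.27)² + (-3.93)² + (-0.16)² = 302.9786.
Posterior: Inv-Gamma(7.0 + 12/2, 20.0 + 302.9786/2) = Inv-Gamma(13.00, 171.48930).
E[σ²|data] = β/(α−1) = 171.48930/12.00 = 14.2908.

14.2908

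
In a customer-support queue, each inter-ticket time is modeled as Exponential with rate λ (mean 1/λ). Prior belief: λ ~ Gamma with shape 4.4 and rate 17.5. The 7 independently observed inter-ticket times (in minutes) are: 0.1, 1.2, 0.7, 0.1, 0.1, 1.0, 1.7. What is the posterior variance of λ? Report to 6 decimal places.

0.022720

With a Gamma(shape α, rate β) prior on the exponential rate λ, the posterior after n observations with total T = Σxᵢ is Gamma(α+n, β+T).
Sum of observations T = 4.9 minutes; n = 7.
Posterior: Gamma(4.4+7, 17.5+4.9) = Gamma(11.4, 22.4).
Var = α/β² = 0.022720.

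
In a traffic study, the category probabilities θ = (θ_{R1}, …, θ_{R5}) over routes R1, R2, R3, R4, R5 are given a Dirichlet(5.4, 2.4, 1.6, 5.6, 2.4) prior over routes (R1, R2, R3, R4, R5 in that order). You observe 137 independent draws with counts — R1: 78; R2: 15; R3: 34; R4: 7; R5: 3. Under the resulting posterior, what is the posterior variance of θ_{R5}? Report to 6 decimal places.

The Dirichlet prior is conjugate to the Multinomial likelihood: each posterior αⱼ = prior αⱼ + observed count nⱼ.
Posterior concentration: (83.4, 17.4, 35.6, 12.6, 5.4), total = 154.4.
Var[θ_j] = α_j(Σα−α_j)/((Σα)²(Σα+1)) = 5.4·149.0/(154.4²·155.4) = 0.000217.

0.000217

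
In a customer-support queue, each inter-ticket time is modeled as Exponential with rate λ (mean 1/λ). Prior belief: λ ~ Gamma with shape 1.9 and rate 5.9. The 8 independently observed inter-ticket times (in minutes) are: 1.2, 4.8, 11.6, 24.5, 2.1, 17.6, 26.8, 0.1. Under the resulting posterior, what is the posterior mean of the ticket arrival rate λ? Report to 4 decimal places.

0.1047

With a Gamma(shape α, rate β) prior on the exponential rate λ, the posterior after n observations with total T = Σxᵢ is Gamma(α+n, β+T).
Sum of observations T = 88.7 minutes; n = 8.
Posterior: Gamma(1.9+8, 5.9+88.7) = Gamma(9.9, 94.6).
Posterior mean of λ = α/β = 9.9/94.6 = 0.1047.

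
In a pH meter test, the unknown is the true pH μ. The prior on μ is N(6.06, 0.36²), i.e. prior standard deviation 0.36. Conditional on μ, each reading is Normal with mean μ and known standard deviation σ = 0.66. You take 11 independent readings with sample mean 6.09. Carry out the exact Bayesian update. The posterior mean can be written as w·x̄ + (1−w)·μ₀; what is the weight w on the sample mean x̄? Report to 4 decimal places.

0.7660

For Normal data with known variance σ², a Normal(μ₀, σ₀²) prior on μ is conjugate. Posterior precision = 1/σ₀² + n/σ²; posterior mean is the precision-weighted average of μ₀ and x̄.
σ₀² = 0.36² = 0.1296, σ² = 0.66² = 0.4356. Prior precision 1/σ₀² = 1/0.1296; data precision n/σ² = 11/0.4356.
w = (n/σ²)/(1/σ₀² + n/σ²) = n·σ₀²/(σ² + n·σ₀²) = 11·0.1296/(0.4356 + 11·0.1296) = 1.4256/1.8612 = 0.7660.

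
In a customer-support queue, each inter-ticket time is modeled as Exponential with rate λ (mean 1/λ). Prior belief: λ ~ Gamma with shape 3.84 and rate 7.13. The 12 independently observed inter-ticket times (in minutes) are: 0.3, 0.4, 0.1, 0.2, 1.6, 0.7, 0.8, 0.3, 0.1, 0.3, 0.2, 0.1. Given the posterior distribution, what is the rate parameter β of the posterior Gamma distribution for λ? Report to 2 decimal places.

12.23

With a Gamma(shape α, rate β) prior on the exponential rate λ, the posterior after n observations with total T = Σxᵢ is Gamma(α+n, β+T).
Sum of observations T = 5.1 minutes; n = 12.
Posterior: Gamma(3.84+12, 7.13+5.1) = Gamma(15.84, 12.23).
Posterior β = 12.23.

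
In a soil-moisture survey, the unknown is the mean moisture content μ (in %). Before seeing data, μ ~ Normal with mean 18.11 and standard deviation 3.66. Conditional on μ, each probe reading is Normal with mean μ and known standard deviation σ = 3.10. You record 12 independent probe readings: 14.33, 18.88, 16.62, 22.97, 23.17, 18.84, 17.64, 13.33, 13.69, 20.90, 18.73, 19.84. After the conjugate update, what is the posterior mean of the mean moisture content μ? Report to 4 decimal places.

18.2374

For Normal data with known variance σ², a Normal(μ₀, σ₀²) prior on μ is conjugate. Posterior precision = 1/σ₀² + n/σ²; posterior mean is the precision-weighted average of μ₀ and x̄.
Σxᵢ = 14.33 + 18.88 + 16.62 + 22.97 + 23.17 + 18.84 + 17.64 + 13.33 + 13.69 + 20.90 + 18.73 + 19.84 = 218.94, so n·x̄ = 218.94.
σ₀² = 3.66² = 13.3956, σ² = 3.10² = 9.61; σ² + n·σ₀² = 9.61 + 12·13.3956 = 170.3572.
Posterior mean = (μ₀/σ₀² + n·x̄/σ²)/(1/σ₀² + n/σ²) = (σ²·μ₀ + σ₀²·n·x̄)/(σ² + n·σ₀²) = (9.61·18.11 + 13.3956·218.94)/170.3572 = 3106.869764/170.3572 = 18.2374.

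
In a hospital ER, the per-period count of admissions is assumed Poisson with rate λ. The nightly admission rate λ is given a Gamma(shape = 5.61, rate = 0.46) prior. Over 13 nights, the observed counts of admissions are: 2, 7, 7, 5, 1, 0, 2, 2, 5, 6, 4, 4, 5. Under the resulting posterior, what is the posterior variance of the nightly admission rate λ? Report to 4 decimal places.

0.3069

With a Gamma(shape α, rate β) prior, the Poisson likelihood is conjugate: the posterior is Gamma(α + ΣXᵢ, β + n).
Sum of counts S = 50 over n = 13 nights.
Posterior: Gamma(α+S, β+n) = Gamma(5.61+50, 0.46+13) = Gamma(55.61, 13.46).
Var = α/β² = 55.61/13.46² = 0.3069.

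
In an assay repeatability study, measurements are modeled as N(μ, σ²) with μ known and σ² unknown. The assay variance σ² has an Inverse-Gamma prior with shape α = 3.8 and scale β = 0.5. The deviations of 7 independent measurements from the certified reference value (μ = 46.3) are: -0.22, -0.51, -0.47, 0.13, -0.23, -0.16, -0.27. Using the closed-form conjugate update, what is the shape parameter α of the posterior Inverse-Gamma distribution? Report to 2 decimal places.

7.30

With known mean μ and an Inverse-Gamma(α, β) prior on σ², the Normal likelihood is conjugate: posterior is Inv-Gamma(α + n/2, β + Σ(xᵢ−μ)²/2).
Σ(xᵢ−μ)² = (-0.22)² + (-0.51)² + (-0.47)² + (0.13)² + (-0.23)² + (-0.16)² + (-0.27)² = 0.6977.
Posterior: Inv-Gamma(3.8 + 7/2, 0.5 + 0.6977/2) = Inv-Gamma(7.30, 0.84885).
Posterior α = 7.30.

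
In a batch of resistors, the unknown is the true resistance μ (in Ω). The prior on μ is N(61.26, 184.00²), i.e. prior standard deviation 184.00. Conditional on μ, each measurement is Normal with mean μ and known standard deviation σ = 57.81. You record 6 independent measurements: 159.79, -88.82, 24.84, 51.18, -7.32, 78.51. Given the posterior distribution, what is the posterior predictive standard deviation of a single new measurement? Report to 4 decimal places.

For Normal data with known variance σ², a Normal(μ₀, σ₀²) prior on μ is conjugate. Posterior precision = 1/σ₀² + n/σ²; posterior mean is the precision-weighted average of μ₀ and x̄.
σ₀² = 184.00² = 33856, σ² = 57.81² = 3341.9961; σ² + n·σ₀² = 3341.9961 + 6·33856 = 206477.9961.
Posterior precision = 1/σ₀² + n/σ² = 1/33856 + 6/3341.9961 = (σ² + n·σ₀²)/(σ₀²σ²) = 206477.9961/(33856·3341.9961); posterior variance σₙ² = σ₀²σ²/(σ² + n·σ₀²) = 33856·3341.9961/206477.9961 = 547.983912.
Predictive variance for one new observation = σₙ² + σ² = 33856·3341.9961/206477.9961 + 3341.9961 = σ²·(σ₀² + 206477.9961)/206477.9961 = 3341.9961·240333.9961/206477.9961 = 3889.980012; SD = √(3341.9961·240333.9961/206477.9961) = 62.3697.

62.3697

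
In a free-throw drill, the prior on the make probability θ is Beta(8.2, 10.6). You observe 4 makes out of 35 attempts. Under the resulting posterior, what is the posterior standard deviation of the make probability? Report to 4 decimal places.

The Beta prior is conjugate to a Binomial/Bernoulli likelihood; the update adds successes to α and failures to β.
Posterior: Beta(α+k, β+n−k) = Beta(8.2+4, 10.6+31) = Beta(12.2, 41.6).
Var = αβ/((α+β)²(α+β+1)) = 12.2·41.6/(53.8²·54.8) = 0.00319969; SD = √0.00319969 = 0.0566.

0.0566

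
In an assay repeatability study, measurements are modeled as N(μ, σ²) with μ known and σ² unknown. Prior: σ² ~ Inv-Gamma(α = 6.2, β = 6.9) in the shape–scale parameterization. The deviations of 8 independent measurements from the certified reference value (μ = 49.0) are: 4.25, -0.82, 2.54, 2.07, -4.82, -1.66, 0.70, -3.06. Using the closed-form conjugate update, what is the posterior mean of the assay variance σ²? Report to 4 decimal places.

4.2996

With known mean μ and an Inverse-Gamma(α, β) prior on σ², the Normal likelihood is conjugate: posterior is Inv-Gamma(α + n/2, β + Σ(xᵢ−μ)²/2).
Σ(xᵢ−μ)² = (4.25)² + (-0.82)² + (2.54)² + (2.07)² + (-4.82)² + (-1.66)² + (0.70)² + (-3.06)² = 65.3130.
Posterior: Inv-Gamma(6.2 + 8/2, 6.9 + 65.3130/2) = Inv-Gamma(10.20, 39.55650).
E[σ²|data] = β/(α−1) = 39.55650/9.20 = 4.2996.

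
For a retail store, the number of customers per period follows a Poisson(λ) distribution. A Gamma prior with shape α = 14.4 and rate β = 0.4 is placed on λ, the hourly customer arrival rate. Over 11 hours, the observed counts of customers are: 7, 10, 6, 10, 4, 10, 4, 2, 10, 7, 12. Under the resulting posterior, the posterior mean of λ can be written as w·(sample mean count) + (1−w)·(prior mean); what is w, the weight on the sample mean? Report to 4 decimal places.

With a Gamma(shape α, rate β) prior, the Poisson likelihood is conjugate: the posterior is Gamma(α + ΣXᵢ, β + n).
Posterior mean = (α₀+S)/(β₀+n) = [n/(β₀+n)]·(S/n) + [β₀/(β₀+n)]·(α₀/β₀), so only n and β₀ enter the weight.
Weight on data w = n/(β₀+n) = 11/(0.4+11) = 11/11.4 = 0.9649.

0.9649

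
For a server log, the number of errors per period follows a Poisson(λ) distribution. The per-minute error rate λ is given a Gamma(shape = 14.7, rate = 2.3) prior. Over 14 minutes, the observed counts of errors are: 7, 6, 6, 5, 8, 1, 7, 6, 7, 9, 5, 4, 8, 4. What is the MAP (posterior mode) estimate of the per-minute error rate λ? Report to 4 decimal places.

5.9325

With a Gamma(shape α, rate β) prior, the Poisson likelihood is conjugate: the posterior is Gamma(α + ΣXᵢ, β + n).
Sum of counts S = 83 over n = 14 minutes.
Posterior: Gamma(α+S, β+n) = Gamma(14.7+83, 2.3+14) = Gamma(97.7, 16.3).
Mode of Gamma(α,β) for α≥1 is (α−1)/β = 96.7/16.3 = 5.9325.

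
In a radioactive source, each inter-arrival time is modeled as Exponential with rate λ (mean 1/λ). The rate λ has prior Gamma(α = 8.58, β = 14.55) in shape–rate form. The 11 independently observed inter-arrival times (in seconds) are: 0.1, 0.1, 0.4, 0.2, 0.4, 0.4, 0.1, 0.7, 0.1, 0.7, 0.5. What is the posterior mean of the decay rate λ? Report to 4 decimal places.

With a Gamma(shape α, rate β) prior on the exponential rate λ, the posterior after n observations with total T = Σxᵢ is Gamma(α+n, β+T).
Sum of observations T = 3.7 seconds; n = 11.
Posterior: Gamma(8.58+11, 14.55+3.7) = Gamma(19.58, 18.25).
Posterior mean of λ = α/β = 19.58/18.25 = 1.0729.

1.0729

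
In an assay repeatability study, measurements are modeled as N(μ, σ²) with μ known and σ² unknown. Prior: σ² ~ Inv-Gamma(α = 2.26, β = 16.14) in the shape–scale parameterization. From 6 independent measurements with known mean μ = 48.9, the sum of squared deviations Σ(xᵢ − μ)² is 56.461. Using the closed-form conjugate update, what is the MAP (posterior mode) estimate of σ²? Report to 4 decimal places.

7.0879

With known mean μ and an Inverse-Gamma(α, β) prior on σ², the Normal likelihood is conjugate: posterior is Inv-Gamma(α + n/2, β + Σ(xᵢ−μ)²/2).
Posterior: Inv-Gamma(2.26 + 6/2, 16.14 + 56.461/2) = Inv-Gamma(5.26, 44.3705).
Mode = β/(α+1) = 44.3705/6.26 = 7.0879.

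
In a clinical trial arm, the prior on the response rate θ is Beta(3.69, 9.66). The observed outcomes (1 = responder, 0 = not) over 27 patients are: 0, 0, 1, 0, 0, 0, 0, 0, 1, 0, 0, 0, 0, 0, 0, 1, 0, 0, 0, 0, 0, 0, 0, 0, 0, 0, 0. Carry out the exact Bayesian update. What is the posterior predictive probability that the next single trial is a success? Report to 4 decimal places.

The Beta prior is conjugate to a Binomial/Bernoulli likelihood; the update adds successes to α and failures to β.
Posterior: Beta(α+k, β+n−k) = Beta(3.69+3, 9.66+24) = Beta(6.69, 33.66).
For a single future Bernoulli trial, P(success | data) = α/(α+β) = 0.1658.

0.1658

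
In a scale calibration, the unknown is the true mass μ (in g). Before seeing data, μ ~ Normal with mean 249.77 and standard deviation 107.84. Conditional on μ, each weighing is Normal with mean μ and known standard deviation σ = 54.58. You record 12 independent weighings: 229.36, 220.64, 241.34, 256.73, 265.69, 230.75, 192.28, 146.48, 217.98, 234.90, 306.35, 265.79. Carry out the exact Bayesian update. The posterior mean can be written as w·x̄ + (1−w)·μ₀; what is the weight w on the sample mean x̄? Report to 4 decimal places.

For Normal data with known variance σ², a Normal(μ₀, σ₀²) prior on μ is conjugate. Posterior precision = 1/σ₀² + n/σ²; posterior mean is the precision-weighted average of μ₀ and x̄.
σ₀² = 107.84² = 11629.4656, σ² = 54.58² = 2978.9764. Prior precision 1/σ₀² = 1/11629.4656; data precision n/σ² = 12/2978.9764.
w = (n/σ²)/(1/σ₀² + n/σ²) = n·σ₀²/(σ² + n·σ₀²) = 12·11629.4656/(2978.9764 + 12·11629.4656) = 139553.5872/142532.5636 = 0.9791.

0.9791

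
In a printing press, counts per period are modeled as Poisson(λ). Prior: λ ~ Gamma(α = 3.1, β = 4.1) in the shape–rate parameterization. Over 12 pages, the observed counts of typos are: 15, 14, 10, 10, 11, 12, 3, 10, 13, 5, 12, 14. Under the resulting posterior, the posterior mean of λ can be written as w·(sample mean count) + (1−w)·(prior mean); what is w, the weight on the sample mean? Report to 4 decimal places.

With a Gamma(shape α, rate β) prior, the Poisson likelihood is conjugate: the posterior is Gamma(α + ΣXᵢ, β + n).
Posterior mean = (α₀+S)/(β₀+n) = [n/(β₀+n)]·(S/n) + [β₀/(β₀+n)]·(α₀/β₀), so only n and β₀ enter the weight.
Weight on data w = n/(β₀+n) = 12/(4.1+12) = 12/16.1 = 0.7453.

0.7453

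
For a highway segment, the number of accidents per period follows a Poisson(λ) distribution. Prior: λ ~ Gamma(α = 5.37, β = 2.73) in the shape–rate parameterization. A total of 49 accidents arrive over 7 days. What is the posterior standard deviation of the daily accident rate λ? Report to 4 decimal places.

With a Gamma(shape α, rate β) prior, the Poisson likelihood is conjugate: the posterior is Gamma(α + ΣXᵢ, β + n).
Posterior: Gamma(α+S, β+n) = Gamma(5.37+49, 2.73+7) = Gamma(54.37, 9.73).
SD = √α/β = √54.37/9.73 = 0.7578.

0.7578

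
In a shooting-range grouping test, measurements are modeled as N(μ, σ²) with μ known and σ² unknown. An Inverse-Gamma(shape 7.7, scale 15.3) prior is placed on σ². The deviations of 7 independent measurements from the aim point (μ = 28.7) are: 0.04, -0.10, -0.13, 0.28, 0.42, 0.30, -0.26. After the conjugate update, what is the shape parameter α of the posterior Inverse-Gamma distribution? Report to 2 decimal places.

With known mean μ and an Inverse-Gamma(α, β) prior on σ², the Normal likelihood is conjugate: posterior is Inv-Gamma(α + n/2, β + Σ(xᵢ−μ)²/2).
Σ(xᵢ−μ)² = (0.04)² + (-0.10)² + (-0.13)² + (0.28)² + (0.42)² + (0.30)² + (-0.26)² = 0.4409.
Posterior: Inv-Gamma(7.7 + 7/2, 15.3 + 0.4409/2) = Inv-Gamma(11.20, 15.52045).
Posterior α = 11.20.

11.20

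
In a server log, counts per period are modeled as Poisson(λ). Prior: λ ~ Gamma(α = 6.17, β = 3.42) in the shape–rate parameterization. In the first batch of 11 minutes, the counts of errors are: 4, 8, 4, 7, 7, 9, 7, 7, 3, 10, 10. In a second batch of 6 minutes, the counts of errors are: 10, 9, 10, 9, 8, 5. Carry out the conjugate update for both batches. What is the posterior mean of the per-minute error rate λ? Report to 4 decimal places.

6.5215

With a Gamma(shape α, rate β) prior, the Poisson likelihood is conjugate: the posterior is Gamma(α + ΣXᵢ, β + n).
Batch 1: sum of counts S = 76 over n = 11 minutes.
After batch 1: Gamma(α+S, β+n) = Gamma(6.17+76, 3.42+11) = Gamma(82.17, 14.42).
Batch 2: sum of counts S = 51 over n = 6 minutes.
After batch 2: Gamma(α+S, β+n) = Gamma(82.17+51, 14.42+6) = Gamma(133.17, 20.42).
Posterior mean = α/β = 133.17/20.42 = 6.5215.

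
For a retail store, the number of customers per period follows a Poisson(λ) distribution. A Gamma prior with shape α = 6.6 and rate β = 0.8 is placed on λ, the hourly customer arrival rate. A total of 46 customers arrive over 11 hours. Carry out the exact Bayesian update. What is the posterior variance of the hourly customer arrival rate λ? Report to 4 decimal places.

0.3778

With a Gamma(shape α, rate β) prior, the Poisson likelihood is conjugate: the posterior is Gamma(α + ΣXᵢ, β + n).
Posterior: Gamma(α+S, β+n) = Gamma(6.6+46, 0.8+11) = Gamma(52.6, 11.8).
Var = α/β² = 52.6/11.8² = 0.3778.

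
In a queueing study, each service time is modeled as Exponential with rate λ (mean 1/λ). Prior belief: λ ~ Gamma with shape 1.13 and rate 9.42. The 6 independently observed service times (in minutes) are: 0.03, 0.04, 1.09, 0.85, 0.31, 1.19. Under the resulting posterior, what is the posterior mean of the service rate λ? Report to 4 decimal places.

With a Gamma(shape α, rate β) prior on the exponential rate λ, the posterior after n observations with total T = Σxᵢ is Gamma(α+n, β+T).
Sum of observations T = 3.51 minutes; n = 6.
Posterior: Gamma(1.13+6, 9.42+3.51) = Gamma(7.13, 12.93).
Posterior mean of λ = α/β = 7.13/12.93 = 0.5514.

0.5514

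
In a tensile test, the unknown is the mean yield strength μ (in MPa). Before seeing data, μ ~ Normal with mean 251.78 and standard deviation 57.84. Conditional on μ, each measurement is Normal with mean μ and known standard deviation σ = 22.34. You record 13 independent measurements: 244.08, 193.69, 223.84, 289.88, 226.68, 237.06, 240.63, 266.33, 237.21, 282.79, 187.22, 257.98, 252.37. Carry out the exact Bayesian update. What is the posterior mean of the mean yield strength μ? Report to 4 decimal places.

241.6364

For Normal data with known variance σ², a Normal(μ₀, σ₀²) prior on μ is conjugate. Posterior precision = 1/σ₀² + n/σ²; posterior mean is the precision-weighted average of μ₀ and x̄.
Σxᵢ = 244.08 + 193.69 + 223.84 + 289.88 + 226.68 + 237.06 + 240.63 + 266.33 + 237.21 + 282.79 + 187.22 + 257.98 + 252.37 = 3139.76, so n·x̄ = 3139.76.
σ₀² = 57.84² = 3345.4656, σ² = 22.34² = 499.0756; σ² + n·σ₀² = 499.0756 + 13·3345.4656 = 43990.1284.
Posterior mean = (μ₀/σ₀² + n·x̄/σ²)/(1/σ₀² + n/σ²) = (σ²·μ₀ + σ₀²·n·x̄)/(σ² + n·σ₀²) = (499.0756·251.78 + 3345.4656·3139.76)/43990.1284 = 10629616.326824/43990.1284 = 241.6364.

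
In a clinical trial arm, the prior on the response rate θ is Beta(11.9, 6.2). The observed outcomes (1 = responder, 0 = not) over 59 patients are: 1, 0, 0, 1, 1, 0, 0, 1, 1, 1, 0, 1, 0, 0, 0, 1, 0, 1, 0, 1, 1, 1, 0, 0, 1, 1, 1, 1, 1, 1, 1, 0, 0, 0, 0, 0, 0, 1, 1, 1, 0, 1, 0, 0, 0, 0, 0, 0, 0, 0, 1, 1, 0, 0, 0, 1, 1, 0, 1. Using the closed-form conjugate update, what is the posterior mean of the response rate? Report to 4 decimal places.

The Beta prior is conjugate to a Binomial/Bernoulli likelihood; the update adds successes to α and failures to β.
Posterior: Beta(α+k, β+n−k) = Beta(11.9+28, 6.2+31) = Beta(39.9, 37.2).
Posterior mean = α/(α+β) = 39.9/77.1 = 0.5175.

0.5175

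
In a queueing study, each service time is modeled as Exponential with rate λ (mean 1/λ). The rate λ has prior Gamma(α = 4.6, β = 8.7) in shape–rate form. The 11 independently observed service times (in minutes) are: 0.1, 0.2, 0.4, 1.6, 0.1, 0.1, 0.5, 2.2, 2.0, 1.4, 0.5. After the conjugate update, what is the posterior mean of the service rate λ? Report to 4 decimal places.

With a Gamma(shape α, rate β) prior on the exponential rate λ, the posterior after n observations with total T = Σxᵢ is Gamma(α+n, β+T).
Sum of observations T = 9.1 minutes; n = 11.
Posterior: Gamma(4.6+11, 8.7+9.1) = Gamma(15.6, 17.8).
Posterior mean of λ = α/β = 15.6/17.8 = 0.8764.

0.8764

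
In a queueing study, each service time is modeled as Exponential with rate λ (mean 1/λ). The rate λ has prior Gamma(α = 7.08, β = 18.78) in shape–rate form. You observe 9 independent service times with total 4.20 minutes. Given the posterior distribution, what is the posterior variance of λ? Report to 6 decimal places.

0.030450

With a Gamma(shape α, rate β) prior on the exponential rate λ, the posterior after n observations with total T = Σxᵢ is Gamma(α+n, β+T).
Posterior: Gamma(7.08+9, 18.78+4.20) = Gamma(16.08, 22.98).
Var = α/β² = 0.030450.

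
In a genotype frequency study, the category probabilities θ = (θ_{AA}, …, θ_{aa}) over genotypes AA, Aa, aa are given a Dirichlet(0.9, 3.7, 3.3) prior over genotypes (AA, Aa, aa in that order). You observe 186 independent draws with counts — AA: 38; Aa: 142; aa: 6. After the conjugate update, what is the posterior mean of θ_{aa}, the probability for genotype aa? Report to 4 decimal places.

The Dirichlet prior is conjugate to the Multinomial likelihood: each posterior αⱼ = prior αⱼ + observed count nⱼ.
Posterior concentration: (38.9, 145.7, 9.3), total = 193.9.
E[θ_{aa}|data] = α_{aa}/Σα = 9.3/193.9 = 0.0480.

0.0480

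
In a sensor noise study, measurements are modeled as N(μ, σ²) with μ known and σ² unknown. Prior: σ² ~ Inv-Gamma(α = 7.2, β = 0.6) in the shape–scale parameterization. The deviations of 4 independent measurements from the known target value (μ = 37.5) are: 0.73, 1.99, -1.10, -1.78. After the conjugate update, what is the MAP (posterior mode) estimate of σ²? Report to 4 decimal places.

With known mean μ and an Inverse-Gamma(α, β) prior on σ², the Normal likelihood is conjugate: posterior is Inv-Gamma(α + n/2, β + Σ(xᵢ−μ)²/2).
Σ(xᵢ−μ)² = (0.73)² + (1.99)² + (-1.10)² + (-1.78)² = 8.8714.
Posterior: Inv-Gamma(7.2 + 4/2, 0.6 + 8.8714/2) = Inv-Gamma(9.20, 5.03570).
Mode = β/(α+1) = 5.03570/10.20 = 0.4937.

0.4937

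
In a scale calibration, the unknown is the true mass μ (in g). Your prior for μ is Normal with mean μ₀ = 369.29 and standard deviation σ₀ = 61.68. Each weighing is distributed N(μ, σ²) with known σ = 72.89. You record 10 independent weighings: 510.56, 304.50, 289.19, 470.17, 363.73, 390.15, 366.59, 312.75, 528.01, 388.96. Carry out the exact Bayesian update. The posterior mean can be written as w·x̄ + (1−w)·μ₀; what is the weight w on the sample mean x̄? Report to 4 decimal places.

For Normal data with known variance σ², a Normal(μ₀, σ₀²) prior on μ is conjugate. Posterior precision = 1/σ₀² + n/σ²; posterior mean is the precision-weighted average of μ₀ and x̄.
σ₀² = 61.68² = 3804.4224, σ² = 72.89² = 5312.9521. Prior precision 1/σ₀² = 1/3804.4224; data precision n/σ² = 10/5312.9521.
w = (n/σ²)/(1/σ₀² + n/σ²) = n·σ₀²/(σ² + n·σ₀²) = 10·3804.4224/(5312.9521 + 10·3804.4224) = 38044.224/43357.1761 = 0.8775.

0.8775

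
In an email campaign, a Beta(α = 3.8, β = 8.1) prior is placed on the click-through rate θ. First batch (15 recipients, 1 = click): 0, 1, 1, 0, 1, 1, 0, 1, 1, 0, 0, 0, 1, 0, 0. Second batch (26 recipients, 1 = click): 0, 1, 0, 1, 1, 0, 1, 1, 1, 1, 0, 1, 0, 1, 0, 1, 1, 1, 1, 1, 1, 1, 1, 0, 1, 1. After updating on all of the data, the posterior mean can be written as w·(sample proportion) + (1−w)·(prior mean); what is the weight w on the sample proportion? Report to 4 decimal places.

0.7750

The Beta prior is conjugate to a Binomial/Bernoulli likelihood; the update adds successes to α and failures to β.
Total number of recipients: n = 15 + 26 = 41.
Posterior mean = (α₀+k)/(α₀+β₀+n) = [n/(α₀+β₀+n)]·(k/n) + [(α₀+β₀)/(α₀+β₀+n)]·α₀/(α₀+β₀), so only n and the prior enter the weight.
The weight on the data is w = n/(α₀+β₀+n) = 41/(3.8+8.1+41) = 41/52.9 = 0.7750.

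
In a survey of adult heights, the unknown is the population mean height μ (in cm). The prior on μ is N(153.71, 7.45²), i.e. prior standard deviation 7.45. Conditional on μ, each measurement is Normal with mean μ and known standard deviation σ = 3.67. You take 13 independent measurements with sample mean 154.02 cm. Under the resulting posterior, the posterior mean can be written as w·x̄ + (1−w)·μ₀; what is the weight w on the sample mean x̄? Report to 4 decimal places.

0.9817

For Normal data with known variance σ², a Normal(μ₀, σ₀²) prior on μ is conjugate. Posterior precision = 1/σ₀² + n/σ²; posterior mean is the precision-weighted average of μ₀ and x̄.
σ₀² = 7.45² = 55.5025, σ² = 3.67² = 13.4689. Prior precision 1/σ₀² = 1/55.5025; data precision n/σ² = 13/13.4689.
w = (n/σ²)/(1/σ₀² + n/σ²) = n·σ₀²/(σ² + n·σ₀²) = 13·55.5025/(13.4689 + 13·55.5025) = 721.5325/735.0014 = 0.9817.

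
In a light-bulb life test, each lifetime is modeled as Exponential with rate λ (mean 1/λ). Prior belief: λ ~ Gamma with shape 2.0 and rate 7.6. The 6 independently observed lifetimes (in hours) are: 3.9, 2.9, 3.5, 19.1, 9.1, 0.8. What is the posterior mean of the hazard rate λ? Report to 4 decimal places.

0.1706

With a Gamma(shape α, rate β) prior on the exponential rate λ, the posterior after n observations with total T = Σxᵢ is Gamma(α+n, β+T).
Sum of observations T = 39.3 hours; n = 6.
Posterior: Gamma(2.0+6, 7.6+39.3) = Gamma(8.0, 46.9).
Posterior mean of λ = α/β = 8.0/46.9 = 0.1706.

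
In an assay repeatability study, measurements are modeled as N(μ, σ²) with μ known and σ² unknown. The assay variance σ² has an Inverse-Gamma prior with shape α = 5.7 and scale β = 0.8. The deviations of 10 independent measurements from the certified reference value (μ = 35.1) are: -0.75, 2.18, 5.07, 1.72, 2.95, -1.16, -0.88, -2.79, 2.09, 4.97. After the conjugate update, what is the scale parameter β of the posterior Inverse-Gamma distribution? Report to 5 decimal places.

With known mean μ and an Inverse-Gamma(α, β) prior on σ², the Normal likelihood is conjugate: posterior is Inv-Gamma(α + n/2, β + Σ(xᵢ−μ)²/2).
Σ(xᵢ−μ)² = (-0.75)² + (2.18)² + (5.07)² + (1.72)² + (2.95)² + (-1.16)² + (-0.88)² + (-2.79)² + (2.09)² + (4.97)² = 81.6538.
Posterior: Inv-Gamma(5.7 + 10/2, 0.8 + 81.6538/2) = Inv-Gamma(10.70, 41.62690).
Posterior β = 41.62690.

41.62690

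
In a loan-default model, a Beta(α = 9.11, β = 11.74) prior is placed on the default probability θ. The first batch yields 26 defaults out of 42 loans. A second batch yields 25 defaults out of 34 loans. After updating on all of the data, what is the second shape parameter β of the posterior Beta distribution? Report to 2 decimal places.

36.74

The Beta prior is conjugate to a Binomial/Bernoulli likelihood; the update adds successes to α and failures to β.
After batch 1: Beta(9.11+26, 11.74+16) = Beta(35.11, 27.74).
After batch 2: Beta(35.11+25, 27.74+9) = Beta(60.11, 36.74).
Posterior β = 36.74.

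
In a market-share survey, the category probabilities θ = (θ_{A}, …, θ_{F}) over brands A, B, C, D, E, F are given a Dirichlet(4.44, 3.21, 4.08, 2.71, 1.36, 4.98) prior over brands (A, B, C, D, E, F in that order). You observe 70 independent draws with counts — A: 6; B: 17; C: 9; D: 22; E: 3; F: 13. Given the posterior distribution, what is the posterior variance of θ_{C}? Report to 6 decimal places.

The Dirichlet prior is conjugate to the Multinomial likelihood: each posterior αⱼ = prior αⱼ + observed count nⱼ.
Posterior concentration: (10.44, 20.21, 13.08, 24.71, 4.36, 17.98), total = 90.78.
Var[θ_j] = α_j(Σα−α_j)/((Σα)²(Σα+1)) = 13.08·77.70/(90.78²·91.78) = 0.001344.

0.001344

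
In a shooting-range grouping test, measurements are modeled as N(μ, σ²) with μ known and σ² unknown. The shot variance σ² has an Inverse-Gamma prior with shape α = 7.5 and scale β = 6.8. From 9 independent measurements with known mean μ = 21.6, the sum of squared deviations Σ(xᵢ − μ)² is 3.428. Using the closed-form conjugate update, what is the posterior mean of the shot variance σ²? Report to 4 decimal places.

0.7740

With known mean μ and an Inverse-Gamma(α, β) prior on σ², the Normal likelihood is conjugate: posterior is Inv-Gamma(α + n/2, β + Σ(xᵢ−μ)²/2).
Posterior: Inv-Gamma(7.5 + 9/2, 6.8 + 3.428/2) = Inv-Gamma(12.00, 8.5140).
E[σ²|data] = β/(α−1) = 8.5140/11.00 = 0.7740.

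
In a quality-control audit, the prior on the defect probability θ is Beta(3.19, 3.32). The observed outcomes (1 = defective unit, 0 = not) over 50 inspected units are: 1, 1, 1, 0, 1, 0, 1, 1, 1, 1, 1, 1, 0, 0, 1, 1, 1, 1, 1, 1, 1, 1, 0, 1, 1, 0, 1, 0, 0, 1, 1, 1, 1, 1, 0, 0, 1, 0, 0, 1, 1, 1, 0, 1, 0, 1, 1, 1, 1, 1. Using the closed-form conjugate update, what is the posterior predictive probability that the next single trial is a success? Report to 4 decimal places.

0.6935

The Beta prior is conjugate to a Binomial/Bernoulli likelihood; the update adds successes to α and failures to β.
Posterior: Beta(α+k, β+n−k) = Beta(3.19+36, 3.32+14) = Beta(39.19, 17.32).
For a single future Bernoulli trial, P(success | data) = α/(α+β) = 0.6935.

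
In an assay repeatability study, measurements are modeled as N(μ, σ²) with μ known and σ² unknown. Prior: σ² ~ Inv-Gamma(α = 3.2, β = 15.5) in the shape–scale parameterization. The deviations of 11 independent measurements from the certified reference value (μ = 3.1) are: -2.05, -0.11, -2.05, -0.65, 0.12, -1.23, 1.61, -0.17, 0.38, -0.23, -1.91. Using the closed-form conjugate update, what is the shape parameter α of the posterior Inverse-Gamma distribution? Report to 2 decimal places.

With known mean μ and an Inverse-Gamma(α, β) prior on σ², the Normal likelihood is conjugate: posterior is Inv-Gamma(α + n/2, β + Σ(xᵢ−μ)²/2).
Σ(xᵢ−μ)² = (-2.05)² + (-0.11)² + (-2.05)² + (-0.65)² + (0.12)² + (-1.23)² + (1.61)² + (-0.17)² + (0.38)² + (-0.23)² + (-1.91)² = 16.8333.
Posterior: Inv-Gamma(3.2 + 11/2, 15.5 + 16.8333/2) = Inv-Gamma(8.70, 23.91665).
Posterior α = 8.70.

8.70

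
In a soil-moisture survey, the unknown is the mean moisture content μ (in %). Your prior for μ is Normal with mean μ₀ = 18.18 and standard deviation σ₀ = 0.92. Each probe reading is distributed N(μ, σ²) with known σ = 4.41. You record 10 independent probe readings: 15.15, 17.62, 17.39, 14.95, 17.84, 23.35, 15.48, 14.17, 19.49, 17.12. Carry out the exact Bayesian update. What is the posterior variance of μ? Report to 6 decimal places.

0.589740

For Normal data with known variance σ², a Normal(μ₀, σ₀²) prior on μ is conjugate. Posterior precision = 1/σ₀² + n/σ²; posterior mean is the precision-weighted average of μ₀ and x̄.
σ₀² = 0.92² = 0.8464, σ² = 4.41² = 19.4481; σ² + n·σ₀² = 19.4481 + 10·0.8464 = 27.9121.
Posterior precision = 1/σ₀² + n/σ² = 1/0.8464 + 10/19.4481 = (σ² + n·σ₀²)/(σ₀²σ²) = 27.9121/(0.8464·19.4481); posterior variance σₙ² = σ₀²σ²/(σ² + n·σ₀²) = 0.8464·19.4481/27.9121 = 0.589740.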